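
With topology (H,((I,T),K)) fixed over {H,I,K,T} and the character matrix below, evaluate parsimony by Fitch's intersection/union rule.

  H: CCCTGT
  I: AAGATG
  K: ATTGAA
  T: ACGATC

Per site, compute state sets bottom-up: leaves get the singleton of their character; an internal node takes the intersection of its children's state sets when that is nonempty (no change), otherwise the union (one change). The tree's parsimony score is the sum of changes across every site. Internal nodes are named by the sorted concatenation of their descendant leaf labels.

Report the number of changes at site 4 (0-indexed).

IT@0: {A} ∩ {A} = {A} (intersection, +0)
IKT@0: {A} ∩ {A} = {A} (intersection, +0)
HIKT@0: {C} ∪ {A} = {A,C} (union, +1)
IT@1: {A} ∪ {C} = {A,C} (union, +1)
IKT@1: {A,C} ∪ {T} = {A,C,T} (union, +1)
HIKT@1: {C} ∩ {A,C,T} = {C} (intersection, +0)
IT@2: {G} ∩ {G} = {G} (intersection, +0)
IKT@2: {G} ∪ {T} = {G,T} (union, +1)
HIKT@2: {C} ∪ {G,T} = {C,G,T} (union, +1)
IT@3: {A} ∩ {A} = {A} (intersection, +0)
IKT@3: {A} ∪ {G} = {A,G} (union, +1)
HIKT@3: {T} ∪ {A,G} = {A,G,T} (union, +1)
IT@4: {T} ∩ {T} = {T} (intersection, +0)
IKT@4: {T} ∪ {A} = {A,T} (union, +1)
HIKT@4: {G} ∪ {A,T} = {A,G,T} (union, +1)
IT@5: {G} ∪ {C} = {C,G} (union, +1)
IKT@5: {C,G} ∪ {A} = {A,C,G} (union, +1)
HIKT@5: {T} ∪ {A,C,G} = {A,C,G,T} (union, +1)
per-site changes: [1, 2, 2, 2, 2, 3]; total = 12

2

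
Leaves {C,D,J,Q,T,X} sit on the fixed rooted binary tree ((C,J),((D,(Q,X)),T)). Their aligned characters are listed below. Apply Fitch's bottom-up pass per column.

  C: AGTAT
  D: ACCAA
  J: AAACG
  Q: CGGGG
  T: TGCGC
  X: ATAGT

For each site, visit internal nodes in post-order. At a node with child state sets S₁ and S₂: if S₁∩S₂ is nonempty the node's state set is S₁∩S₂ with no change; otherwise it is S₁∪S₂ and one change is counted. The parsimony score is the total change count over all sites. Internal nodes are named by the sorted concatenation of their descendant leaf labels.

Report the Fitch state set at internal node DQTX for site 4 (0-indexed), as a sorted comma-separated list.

CJ@0: {A} ∩ {A} = {A} (intersection, +0)
QX@0: {C} ∪ {A} = {A,C} (union, +1)
DQX@0: {A} ∩ {A,C} = {A} (intersection, +0)
DQTX@0: {A} ∪ {T} = {A,T} (union, +1)
CDJQTX@0: {A} ∩ {A,T} = {A} (intersection, +0)
CJ@1: {G} ∪ {A} = {A,G} (union, +1)
QX@1: {G} ∪ {T} = {G,T} (union, +1)
DQX@1: {C} ∪ {G,T} = {C,G,T} (union, +1)
DQTX@1: {C,G,T} ∩ {G} = {G} (intersection, +0)
CDJQTX@1: {A,G} ∩ {G} = {G} (intersection, +0)
CJ@2: {T} ∪ {A} = {A,T} (union, +1)
QX@2: {G} ∪ {A} = {A,G} (union, +1)
DQX@2: {C} ∪ {A,G} = {A,C,G} (union, +1)
DQTX@2: {A,C,G} ∩ {C} = {C} (intersection, +0)
CDJQTX@2: {A,T} ∪ {C} = {A,C,T} (union, +1)
CJ@3: {A} ∪ {C} = {A,C} (union, +1)
QX@3: {G} ∩ {G} = {G} (intersection, +0)
DQX@3: {A} ∪ {G} = {A,G} (union, +1)
DQTX@3: {A,G} ∩ {G} = {G} (intersection, +0)
CDJQTX@3: {A,C} ∪ {G} = {A,C,G} (union, +1)
CJ@4: {T} ∪ {G} = {G,T} (union, +1)
QX@4: {G} ∪ {T} = {G,T} (union, +1)
DQX@4: {A} ∪ {G,T} = {A,G,T} (union, +1)
DQTX@4: {A,G,T} ∪ {C} = {A,C,G,T} (union, +1)
CDJQTX@4: {G,T} ∩ {A,C,G,T} = {G,T} (intersection, +0)
per-site changes: [2, 3, 4, 3, 4]; total = 16

A,C,G,T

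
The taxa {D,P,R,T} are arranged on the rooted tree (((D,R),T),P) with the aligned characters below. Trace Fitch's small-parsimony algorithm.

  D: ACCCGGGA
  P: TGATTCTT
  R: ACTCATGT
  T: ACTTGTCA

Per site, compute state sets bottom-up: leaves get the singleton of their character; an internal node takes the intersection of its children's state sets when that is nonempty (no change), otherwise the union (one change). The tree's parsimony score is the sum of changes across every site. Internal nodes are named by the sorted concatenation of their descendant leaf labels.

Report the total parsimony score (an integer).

13

[col 0] DR: children D:{A}, R:{A} ∩→ {A}; cost 0
[col 0] DRT: children DR:{A}, T:{A} ∩→ {A}; cost 0
[col 0] DPRT: children DRT:{A}, P:{T} ∪→ {A,T}; cost 1
[col 1] DR: children D:{C}, R:{C} ∩→ {C}; cost 0
[col 1] DRT: children DR:{C}, T:{C} ∩→ {C}; cost 0
[col 1] DPRT: children DRT:{C}, P:{G} ∪→ {C,G}; cost 1
[col 2] DR: children D:{C}, R:{T} ∪→ {C,T}; cost 1
[col 2] DRT: children DR:{C,T}, T:{T} ∩→ {T}; cost 0
[col 2] DPRT: children DRT:{T}, P:{A} ∪→ {A,T}; cost 1
[col 3] DR: children D:{C}, R:{C} ∩→ {C}; cost 0
[col 3] DRT: children DR:{C}, T:{T} ∪→ {C,T}; cost 1
[col 3] DPRT: children DRT:{C,T}, P:{T} ∩→ {T}; cost 0
[col 4] DR: children D:{G}, R:{A} ∪→ {A,G}; cost 1
[col 4] DRT: children DR:{A,G}, T:{G} ∩→ {G}; cost 0
[col 4] DPRT: children DRT:{G}, P:{T} ∪→ {G,T}; cost 1
[col 5] DR: children D:{G}, R:{T} ∪→ {G,T}; cost 1
[col 5] DRT: children DR:{G,T}, T:{T} ∩→ {T}; cost 0
[col 5] DPRT: children DRT:{T}, P:{C} ∪→ {C,T}; cost 1
[col 6] DR: children D:{G}, R:{G} ∩→ {G}; cost 0
[col 6] DRT: children DR:{G}, T:{C} ∪→ {C,G}; cost 1
[col 6] DPRT: children DRT:{C,G}, P:{T} ∪→ {C,G,T}; cost 1
[col 7] DR: children D:{A}, R:{T} ∪→ {A,T}; cost 1
[col 7] DRT: children DR:{A,T}, T:{A} ∩→ {A}; cost 0
[col 7] DPRT: children DRT:{A}, P:{T} ∪→ {A,T}; cost 1
per-site changes: [1, 1, 2, 1, 2, 2, 2, 2]; total = 13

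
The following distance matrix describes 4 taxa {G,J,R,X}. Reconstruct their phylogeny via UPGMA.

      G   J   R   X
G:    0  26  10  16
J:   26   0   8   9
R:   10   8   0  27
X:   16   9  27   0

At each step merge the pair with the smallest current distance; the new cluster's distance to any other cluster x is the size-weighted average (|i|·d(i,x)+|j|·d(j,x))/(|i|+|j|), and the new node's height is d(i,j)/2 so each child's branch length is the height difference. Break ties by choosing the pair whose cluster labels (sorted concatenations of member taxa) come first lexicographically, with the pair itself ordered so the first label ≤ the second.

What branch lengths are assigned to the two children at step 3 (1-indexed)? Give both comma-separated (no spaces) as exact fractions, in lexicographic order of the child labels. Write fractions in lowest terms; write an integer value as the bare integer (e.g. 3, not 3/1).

step 1: merge (J,R) at d=8; branch lengths J→4, R→4; new cluster JR
  updated: d(G,JR)=18, d(JR,X)=18
step 2: merge (G,X) at d=16; branch lengths G→8, X→8; new cluster GX
  updated: d(GX,JR)=18
step 3: merge (GX,JR) at d=18; branch lengths GX→1, JR→5; new cluster GJRX
final tree: ((G:8,X:8):1,(J:4,R:4):5)
total length: 30

1,5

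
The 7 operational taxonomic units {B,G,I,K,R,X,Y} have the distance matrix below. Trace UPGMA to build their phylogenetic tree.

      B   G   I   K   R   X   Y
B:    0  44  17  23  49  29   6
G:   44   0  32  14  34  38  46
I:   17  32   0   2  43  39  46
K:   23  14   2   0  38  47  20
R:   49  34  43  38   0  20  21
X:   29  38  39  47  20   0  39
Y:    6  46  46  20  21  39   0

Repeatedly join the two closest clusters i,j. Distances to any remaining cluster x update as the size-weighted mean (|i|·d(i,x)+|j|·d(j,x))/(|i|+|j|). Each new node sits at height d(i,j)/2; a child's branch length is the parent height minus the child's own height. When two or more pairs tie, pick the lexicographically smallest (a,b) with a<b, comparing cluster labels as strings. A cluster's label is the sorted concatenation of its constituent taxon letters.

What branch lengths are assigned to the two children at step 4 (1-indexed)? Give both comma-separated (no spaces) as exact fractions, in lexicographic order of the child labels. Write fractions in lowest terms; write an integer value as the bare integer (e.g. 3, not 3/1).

iteration 1: select I,K (d=2); attach at lengths (1, 1); label the merged cluster IK
  updated: d(B,IK)=20, d(G,IK)=23, d(IK,R)=81/2, d(IK,X)=43, d(IK,Y)=33
iteration 2: select B,Y (d=6); attach at lengths (3, 3); label the merged cluster BY
  updated: d(BY,G)=45, d(BY,IK)=53/2, d(BY,R)=35, d(BY,X)=34
iteration 3: select R,X (d=20); attach at lengths (10, 10); label the merged cluster RX
  updated: d(BY,RX)=69/2, d(G,RX)=36, d(IK,RX)=167/4
iteration 4: select G,IK (d=23); attach at lengths (23/2, 21/2); label the merged cluster GIK
  updated: d(BY,GIK)=98/3, d(GIK,RX)=239/6
iteration 5: select BY,GIK (d=98/3); attach at lengths (40/3, 29/6); label the merged cluster BGIKY
  updated: d(BGIKY,RX)=377/10
iteration 6: select BGIKY,RX (d=377/10); attach at lengths (151/60, 177/20); label the merged cluster BGIKRXY
final tree: (((B:3,Y:3):40/3,(G:23/2,(I:1,K:1):21/2):29/6):151/60,(R:10,X:10):177/20)
total length: 1193/15

23/2,21/2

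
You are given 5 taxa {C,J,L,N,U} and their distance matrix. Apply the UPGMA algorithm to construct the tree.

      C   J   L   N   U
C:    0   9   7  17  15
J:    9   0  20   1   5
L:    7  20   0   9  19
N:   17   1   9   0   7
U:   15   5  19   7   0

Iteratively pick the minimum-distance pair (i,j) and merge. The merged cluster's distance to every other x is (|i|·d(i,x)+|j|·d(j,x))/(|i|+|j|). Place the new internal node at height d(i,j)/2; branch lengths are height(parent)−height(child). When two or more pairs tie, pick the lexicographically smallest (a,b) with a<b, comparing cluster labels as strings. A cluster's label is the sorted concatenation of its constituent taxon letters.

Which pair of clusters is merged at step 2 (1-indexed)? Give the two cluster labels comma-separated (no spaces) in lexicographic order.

JN,U

iteration 1: select J,N (d=1); attach at lengths (1/2, 1/2); label the merged cluster JN
  updated: d(C,JN)=13, d(JN,L)=29/2, d(JN,U)=6
iteration 2: select JN,U (d=6); attach at lengths (5/2, 3); label the merged cluster JNU
  updated: d(C,JNU)=41/3, d(JNU,L)=16
iteration 3: select C,L (d=7); attach at lengths (7/2, 7/2); label the merged cluster CL
  updated: d(CL,JNU)=89/6
iteration 4: select CL,JNU (d=89/6); attach at lengths (47/12, 53/12); label the merged cluster CJLNU
final tree: ((C:7/2,L:7/2):47/12,((J:1/2,N:1/2):5/2,U:3):53/12)
total length: 131/6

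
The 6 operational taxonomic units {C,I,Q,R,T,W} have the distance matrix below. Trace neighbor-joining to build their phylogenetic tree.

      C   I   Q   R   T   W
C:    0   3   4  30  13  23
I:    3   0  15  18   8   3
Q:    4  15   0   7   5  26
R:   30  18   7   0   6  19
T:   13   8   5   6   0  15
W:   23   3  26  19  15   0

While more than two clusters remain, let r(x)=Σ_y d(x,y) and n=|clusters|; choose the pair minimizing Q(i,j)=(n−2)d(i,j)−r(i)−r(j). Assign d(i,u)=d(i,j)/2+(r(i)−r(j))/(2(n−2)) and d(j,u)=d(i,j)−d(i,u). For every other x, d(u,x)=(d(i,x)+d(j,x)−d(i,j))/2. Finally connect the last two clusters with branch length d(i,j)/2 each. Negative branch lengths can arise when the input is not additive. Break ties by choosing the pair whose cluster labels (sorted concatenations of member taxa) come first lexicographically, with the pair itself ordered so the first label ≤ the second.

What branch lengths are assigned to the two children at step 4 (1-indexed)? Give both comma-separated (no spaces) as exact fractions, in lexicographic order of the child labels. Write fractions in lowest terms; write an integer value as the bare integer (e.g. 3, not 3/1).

3,13/2

iteration 1: select I,W (d=3, Q=-121); attach at lengths (-27/8, 51/8); label the merged cluster IW
  updated: d(C,IW)=23/2, d(IW,Q)=19, d(IW,R)=17, d(IW,T)=10
iteration 2: select C,IW (d=23/2, Q=-163/2); attach at lengths (71/12, 67/12); label the merged cluster CIW
  updated: d(CIW,Q)=23/4, d(CIW,R)=71/4, d(CIW,T)=23/4
iteration 3: select CIW,Q (d=23/4, Q=-71/2); attach at lengths (23/4, 0); label the merged cluster CIQW
  updated: d(CIQW,R)=19/2, d(CIQW,T)=5/2
iteration 4: select CIQW,R (d=19/2, Q=-18); attach at lengths (3, 13/2); label the merged cluster CIQRW
  updated: d(CIQRW,T)=-1/2
iteration 5: select CIQRW,T (d=-1/2); attach at lengths (-1/4, -1/4); label the merged cluster CIQRTW
final tree: ((((C:71/12,(I:-27/8,W:51/8):67/12):23/4,Q:0):3,R:13/2):-1/4,T:-1/4)
total length: 117/4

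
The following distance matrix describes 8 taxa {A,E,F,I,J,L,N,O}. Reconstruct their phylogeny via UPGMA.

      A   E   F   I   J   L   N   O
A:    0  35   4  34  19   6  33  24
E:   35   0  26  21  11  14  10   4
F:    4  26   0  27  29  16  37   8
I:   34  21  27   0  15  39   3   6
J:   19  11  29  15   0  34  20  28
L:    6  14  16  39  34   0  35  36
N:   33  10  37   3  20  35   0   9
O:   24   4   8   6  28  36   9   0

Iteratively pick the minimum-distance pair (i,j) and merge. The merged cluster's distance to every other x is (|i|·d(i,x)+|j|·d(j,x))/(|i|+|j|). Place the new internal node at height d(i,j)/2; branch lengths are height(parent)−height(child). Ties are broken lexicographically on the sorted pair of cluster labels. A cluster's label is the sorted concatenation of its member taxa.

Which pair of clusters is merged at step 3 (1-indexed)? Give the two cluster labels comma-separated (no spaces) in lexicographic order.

E,O

1. join I+N (d=3) ⇒ IN; edges |I|=3/2, |N|=3/2
  updated: d(A,IN)=67/2, d(E,IN)=31/2, d(F,IN)=32, d(IN,J)=35/2, d(IN,L)=37, d(IN,O)=15/2
2. join A+F (d=4) ⇒ AF; edges |A|=2, |F|=2
  updated: d(AF,E)=61/2, d(AF,IN)=131/4, d(AF,J)=24, d(AF,L)=11, d(AF,O)=16
3. join E+O (d=4) ⇒ EO; edges |E|=2, |O|=2
  updated: d(AF,EO)=93/4, d(EO,IN)=23/2, d(EO,J)=39/2, d(EO,L)=25
4. join AF+L (d=11) ⇒ AFL; edges |AF|=7/2, |L|=11/2
  updated: d(AFL,EO)=143/6, d(AFL,IN)=205/6, d(AFL,J)=82/3
5. join EO+IN (d=23/2) ⇒ EINO; edges |EO|=15/4, |IN|=17/4
  updated: d(AFL,EINO)=29, d(EINO,J)=37/2
6. join EINO+J (d=37/2) ⇒ EIJNO; edges |EINO|=7/2, |J|=37/4
  updated: d(AFL,EIJNO)=86/3
7. join AFL+EIJNO (d=86/3) ⇒ AEFIJLNO; edges |AFL|=53/6, |EIJNO|=61/12
final tree: (((A:2,F:2):7/2,L:11/2):53/6,(((E:2,O:2):15/4,(I:3/2,N:3/2):17/4):7/2,J:37/4):61/12)
total length: 164/3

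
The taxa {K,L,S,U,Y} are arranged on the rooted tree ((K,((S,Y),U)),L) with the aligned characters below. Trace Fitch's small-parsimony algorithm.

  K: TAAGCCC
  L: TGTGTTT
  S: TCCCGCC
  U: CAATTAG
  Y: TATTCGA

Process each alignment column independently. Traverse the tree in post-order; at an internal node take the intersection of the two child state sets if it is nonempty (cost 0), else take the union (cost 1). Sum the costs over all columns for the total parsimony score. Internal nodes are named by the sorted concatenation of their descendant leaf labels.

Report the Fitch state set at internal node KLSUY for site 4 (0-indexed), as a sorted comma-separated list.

C,T

[col 0] SY: children S:{T}, Y:{T} ∩→ {T}; cost 0
[col 0] SUY: children SY:{T}, U:{C} ∪→ {C,T}; cost 1
[col 0] KSUY: children K:{T}, SUY:{C,T} ∩→ {T}; cost 0
[col 0] KLSUY: children KSUY:{T}, L:{T} ∩→ {T}; cost 0
[col 1] SY: children S:{C}, Y:{A} ∪→ {A,C}; cost 1
[col 1] SUY: children SY:{A,C}, U:{A} ∩→ {A}; cost 0
[col 1] KSUY: children K:{A}, SUY:{A} ∩→ {A}; cost 0
[col 1] KLSUY: children KSUY:{A}, L:{G} ∪→ {A,G}; cost 1
[col 2] SY: children S:{C}, Y:{T} ∪→ {C,T}; cost 1
[col 2] SUY: children SY:{C,T}, U:{A} ∪→ {A,C,T}; cost 1
[col 2] KSUY: children K:{A}, SUY:{A,C,T} ∩→ {A}; cost 0
[col 2] KLSUY: children KSUY:{A}, L:{T} ∪→ {A,T}; cost 1
[col 3] SY: children S:{C}, Y:{T} ∪→ {C,T}; cost 1
[col 3] SUY: children SY:{C,T}, U:{T} ∩→ {T}; cost 0
[col 3] KSUY: children K:{G}, SUY:{T} ∪→ {G,T}; cost 1
[col 3] KLSUY: children KSUY:{G,T}, L:{G} ∩→ {G}; cost 0
[col 4] SY: children S:{G}, Y:{C} ∪→ {C,G}; cost 1
[col 4] SUY: children SY:{C,G}, U:{T} ∪→ {C,G,T}; cost 1
[col 4] KSUY: children K:{C}, SUY:{C,G,T} ∩→ {C}; cost 0
[col 4] KLSUY: children KSUY:{C}, L:{T} ∪→ {C,T}; cost 1
[col 5] SY: children S:{C}, Y:{G} ∪→ {C,G}; cost 1
[col 5] SUY: children SY:{C,G}, U:{A} ∪→ {A,C,G}; cost 1
[col 5] KSUY: children K:{C}, SUY:{A,C,G} ∩→ {C}; cost 0
[col 5] KLSUY: children KSUY:{C}, L:{T} ∪→ {C,T}; cost 1
[col 6] SY: children S:{C}, Y:{A} ∪→ {A,C}; cost 1
[col 6] SUY: children SY:{A,C}, U:{G} ∪→ {A,C,G}; cost 1
[col 6] KSUY: children K:{C}, SUY:{A,C,G} ∩→ {C}; cost 0
[col 6] KLSUY: children KSUY:{C}, L:{T} ∪→ {C,T}; cost 1
per-site changes: [1, 2, 3, 2, 3, 3, 3]; total = 17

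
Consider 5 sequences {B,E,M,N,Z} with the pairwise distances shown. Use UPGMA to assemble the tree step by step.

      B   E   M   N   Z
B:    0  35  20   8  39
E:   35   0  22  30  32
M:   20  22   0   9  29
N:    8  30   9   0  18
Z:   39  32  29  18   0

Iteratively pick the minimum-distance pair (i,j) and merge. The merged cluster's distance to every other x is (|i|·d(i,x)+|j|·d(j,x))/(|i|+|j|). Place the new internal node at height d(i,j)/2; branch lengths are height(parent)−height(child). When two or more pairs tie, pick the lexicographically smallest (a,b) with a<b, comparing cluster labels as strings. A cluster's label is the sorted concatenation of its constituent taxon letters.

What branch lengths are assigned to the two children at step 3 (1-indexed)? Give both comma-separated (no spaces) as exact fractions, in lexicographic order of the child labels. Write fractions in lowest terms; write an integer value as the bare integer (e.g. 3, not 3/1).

1. join B+N (d=8) ⇒ BN; edges |B|=4, |N|=4
  updated: d(BN,E)=65/2, d(BN,M)=29/2, d(BN,Z)=57/2
2. join BN+M (d=29/2) ⇒ BMN; edges |BN|=13/4, |M|=29/4
  updated: d(BMN,E)=29, d(BMN,Z)=86/3
3. join BMN+Z (d=86/3) ⇒ BMNZ; edges |BMN|=85/12, |Z|=43/3
  updated: d(BMNZ,E)=119/4
4. join BMNZ+E (d=119/4) ⇒ BEMNZ; edges |BMNZ|=13/24, |E|=119/8
final tree: ((((B:4,N:4):13/4,M:29/4):85/12,Z:43/3):13/24,E:119/8)
total length: 166/3

85/12,43/3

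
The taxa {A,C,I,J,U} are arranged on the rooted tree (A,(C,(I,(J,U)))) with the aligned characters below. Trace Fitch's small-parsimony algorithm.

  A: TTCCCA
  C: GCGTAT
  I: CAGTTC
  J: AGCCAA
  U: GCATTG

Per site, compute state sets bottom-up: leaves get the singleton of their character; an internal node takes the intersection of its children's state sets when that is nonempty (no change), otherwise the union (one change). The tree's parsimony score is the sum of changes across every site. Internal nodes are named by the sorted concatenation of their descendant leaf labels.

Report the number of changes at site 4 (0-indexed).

site 0, node JU: J={A} ∪ U={G} → {A,G} (+1)
site 0, node IJU: I={C} ∪ JU={A,G} → {A,C,G} (+1)
site 0, node CIJU: C={G} ∩ IJU={A,C,G} → {G} (+0)
site 0, node ACIJU: A={T} ∪ CIJU={G} → {G,T} (+1)
site 1, node JU: J={G} ∪ U={C} → {C,G} (+1)
site 1, node IJU: I={A} ∪ JU={C,G} → {A,C,G} (+1)
site 1, node CIJU: C={C} ∩ IJU={A,C,G} → {C} (+0)
site 1, node ACIJU: A={T} ∪ CIJU={C} → {C,T} (+1)
site 2, node JU: J={C} ∪ U={A} → {A,C} (+1)
site 2, node IJU: I={G} ∪ JU={A,C} → {A,C,G} (+1)
site 2, node CIJU: C={G} ∩ IJU={A,C,G} → {G} (+0)
site 2, node ACIJU: A={C} ∪ CIJU={G} → {C,G} (+1)
site 3, node JU: J={C} ∪ U={T} → {C,T} (+1)
site 3, node IJU: I={T} ∩ JU={C,T} → {T} (+0)
site 3, node CIJU: C={T} ∩ IJU={T} → {T} (+0)
site 3, node ACIJU: A={C} ∪ CIJU={T} → {C,T} (+1)
site 4, node JU: J={A} ∪ U={T} → {A,T} (+1)
site 4, node IJU: I={T} ∩ JU={A,T} → {T} (+0)
site 4, node CIJU: C={A} ∪ IJU={T} → {A,T} (+1)
site 4, node ACIJU: A={C} ∪ CIJU={A,T} → {A,C,T} (+1)
site 5, node JU: J={A} ∪ U={G} → {A,G} (+1)
site 5, node IJU: I={C} ∪ JU={A,G} → {A,C,G} (+1)
site 5, node CIJU: C={T} ∪ IJU={A,C,G} → {A,C,G,T} (+1)
site 5, node ACIJU: A={A} ∩ CIJU={A,C,G,T} → {A} (+0)
per-site changes: [3, 3, 3, 2, 3, 3]; total = 17

3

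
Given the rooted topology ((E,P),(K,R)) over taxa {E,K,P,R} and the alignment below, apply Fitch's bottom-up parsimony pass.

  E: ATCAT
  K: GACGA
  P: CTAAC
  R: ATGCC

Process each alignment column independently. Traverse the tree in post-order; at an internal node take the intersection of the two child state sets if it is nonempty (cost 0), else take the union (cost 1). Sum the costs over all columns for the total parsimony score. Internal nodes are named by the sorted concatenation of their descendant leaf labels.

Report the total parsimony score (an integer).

9

EP@0: {A} ∪ {C} = {A,C} (union, +1)
KR@0: {G} ∪ {A} = {A,G} (union, +1)
EKPR@0: {A,C} ∩ {A,G} = {A} (intersection, +0)
EP@1: {T} ∩ {T} = {T} (intersection, +0)
KR@1: {A} ∪ {T} = {A,T} (union, +1)
EKPR@1: {T} ∩ {A,T} = {T} (intersection, +0)
EP@2: {C} ∪ {A} = {A,C} (union, +1)
KR@2: {C} ∪ {G} = {C,G} (union, +1)
EKPR@2: {A,C} ∩ {C,G} = {C} (intersection, +0)
EP@3: {A} ∩ {A} = {A} (intersection, +0)
KR@3: {G} ∪ {C} = {C,G} (union, +1)
EKPR@3: {A} ∪ {C,G} = {A,C,G} (union, +1)
EP@4: {T} ∪ {C} = {C,T} (union, +1)
KR@4: {A} ∪ {C} = {A,C} (union, +1)
EKPR@4: {C,T} ∩ {A,C} = {C} (intersection, +0)
per-site changes: [2, 1, 2, 2, 2]; total = 9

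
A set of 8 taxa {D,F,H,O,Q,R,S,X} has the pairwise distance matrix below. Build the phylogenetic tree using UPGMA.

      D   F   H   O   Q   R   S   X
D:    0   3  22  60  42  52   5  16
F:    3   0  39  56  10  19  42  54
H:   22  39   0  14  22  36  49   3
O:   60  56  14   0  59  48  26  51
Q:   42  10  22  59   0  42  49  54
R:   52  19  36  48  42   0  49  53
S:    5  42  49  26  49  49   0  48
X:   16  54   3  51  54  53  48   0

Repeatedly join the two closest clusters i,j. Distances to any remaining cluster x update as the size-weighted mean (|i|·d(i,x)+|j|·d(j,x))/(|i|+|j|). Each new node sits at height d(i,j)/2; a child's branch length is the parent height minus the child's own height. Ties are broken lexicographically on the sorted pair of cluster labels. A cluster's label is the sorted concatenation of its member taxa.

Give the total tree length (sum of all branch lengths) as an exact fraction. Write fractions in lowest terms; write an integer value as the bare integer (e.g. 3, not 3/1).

6653/60

step 1: merge (D,F) at d=3; branch lengths D→3/2, F→3/2; new cluster DF
  updated: d(DF,H)=61/2, d(DF,O)=58, d(DF,Q)=26, d(DF,R)=71/2, d(DF,S)=47/2, d(DF,X)=35
step 2: merge (H,X) at d=3; branch lengths H→3/2, X→3/2; new cluster HX
  updated: d(DF,HX)=131/4, d(HX,O)=65/2, d(HX,Q)=38, d(HX,R)=89/2, d(HX,S)=97/2
step 3: merge (DF,S) at d=47/2; branch lengths DF→41/4, S→47/4; new cluster DFS
  updated: d(DFS,HX)=38, d(DFS,O)=142/3, d(DFS,Q)=101/3, d(DFS,R)=40
step 4: merge (HX,O) at d=65/2; branch lengths HX→59/4, O→65/4; new cluster HOX
  updated: d(DFS,HOX)=370/9, d(HOX,Q)=45, d(HOX,R)=137/3
step 5: merge (DFS,Q) at d=101/3; branch lengths DFS→61/12, Q→101/6; new cluster DFQS
  updated: d(DFQS,HOX)=505/12, d(DFQS,R)=81/2
step 6: merge (DFQS,R) at d=81/2; branch lengths DFQS→41/12, R→81/4; new cluster DFQRS
  updated: d(DFQRS,HOX)=214/5
step 7: merge (DFQRS,HOX) at d=214/5; branch lengths DFQRS→23/20, HOX→103/20; new cluster DFHOQRSX
final tree: (((((D:3/2,F:3/2):41/4,S:47/4):61/12,Q:101/6):41/12,R:81/4):23/20,((H:3/2,X:3/2):59/4,O:65/4):103/20)
total length: 6653/60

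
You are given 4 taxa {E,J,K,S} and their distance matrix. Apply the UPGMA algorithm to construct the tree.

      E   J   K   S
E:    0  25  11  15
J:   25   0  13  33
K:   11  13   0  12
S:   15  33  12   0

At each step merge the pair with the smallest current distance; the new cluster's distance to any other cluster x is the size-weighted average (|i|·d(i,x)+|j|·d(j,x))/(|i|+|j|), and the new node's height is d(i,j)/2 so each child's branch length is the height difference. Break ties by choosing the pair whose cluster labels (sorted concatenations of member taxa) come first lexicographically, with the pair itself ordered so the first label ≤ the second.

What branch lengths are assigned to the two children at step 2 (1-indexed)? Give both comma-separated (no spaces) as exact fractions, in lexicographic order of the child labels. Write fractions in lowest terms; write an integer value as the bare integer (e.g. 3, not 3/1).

5/4,27/4

step 1: merge (E,K) at d=11; branch lengths E→11/2, K→11/2; new cluster EK
  updated: d(EK,J)=19, d(EK,S)=27/2
step 2: merge (EK,S) at d=27/2; branch lengths EK→5/4, S→27/4; new cluster EKS
  updated: d(EKS,J)=71/3
step 3: merge (EKS,J) at d=71/3; branch lengths EKS→61/12, J→71/6; new cluster EJKS
final tree: (((E:11/2,K:11/2):5/4,S:27/4):61/12,J:71/6)
total length: 431/12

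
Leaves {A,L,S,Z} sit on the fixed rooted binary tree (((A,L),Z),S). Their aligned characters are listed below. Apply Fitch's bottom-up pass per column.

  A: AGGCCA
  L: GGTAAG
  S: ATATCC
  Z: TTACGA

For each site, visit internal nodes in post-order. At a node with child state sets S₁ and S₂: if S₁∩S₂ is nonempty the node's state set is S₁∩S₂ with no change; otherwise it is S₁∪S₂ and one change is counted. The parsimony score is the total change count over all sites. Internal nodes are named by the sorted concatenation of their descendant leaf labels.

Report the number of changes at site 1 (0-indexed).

1

[col 0] AL: children A:{A}, L:{G} ∪→ {A,G}; cost 1
[col 0] ALZ: children AL:{A,G}, Z:{T} ∪→ {A,G,T}; cost 1
[col 0] ALSZ: children ALZ:{A,G,T}, S:{A} ∩→ {A}; cost 0
[col 1] AL: children A:{G}, L:{G} ∩→ {G}; cost 0
[col 1] ALZ: children AL:{G}, Z:{T} ∪→ {G,T}; cost 1
[col 1] ALSZ: children ALZ:{G,T}, S:{T} ∩→ {T}; cost 0
[col 2] AL: children A:{G}, L:{T} ∪→ {G,T}; cost 1
[col 2] ALZ: children AL:{G,T}, Z:{A} ∪→ {A,G,T}; cost 1
[col 2] ALSZ: children ALZ:{A,G,T}, S:{A} ∩→ {A}; cost 0
[col 3] AL: children A:{C}, L:{A} ∪→ {A,C}; cost 1
[col 3] ALZ: children AL:{A,C}, Z:{C} ∩→ {C}; cost 0
[col 3] ALSZ: children ALZ:{C}, S:{T} ∪→ {C,T}; cost 1
[col 4] AL: children A:{C}, L:{A} ∪→ {A,C}; cost 1
[col 4] ALZ: children AL:{A,C}, Z:{G} ∪→ {A,C,G}; cost 1
[col 4] ALSZ: children ALZ:{A,C,G}, S:{C} ∩→ {C}; cost 0
[col 5] AL: children A:{A}, L:{G} ∪→ {A,G}; cost 1
[col 5] ALZ: children AL:{A,G}, Z:{A} ∩→ {A}; cost 0
[col 5] ALSZ: children ALZ:{A}, S:{C} ∪→ {A,C}; cost 1
per-site changes: [2, 1, 2, 2, 2, 2]; total = 11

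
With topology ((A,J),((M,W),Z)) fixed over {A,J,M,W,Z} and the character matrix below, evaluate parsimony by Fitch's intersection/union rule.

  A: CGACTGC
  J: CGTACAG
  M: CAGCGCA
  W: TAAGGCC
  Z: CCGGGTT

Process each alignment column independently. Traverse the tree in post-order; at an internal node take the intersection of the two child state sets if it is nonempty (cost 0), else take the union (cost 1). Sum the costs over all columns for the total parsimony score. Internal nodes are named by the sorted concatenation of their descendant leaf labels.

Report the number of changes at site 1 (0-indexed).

2

[col 0] AJ: children A:{C}, J:{C} ∩→ {C}; cost 0
[col 0] MW: children M:{C}, W:{T} ∪→ {C,T}; cost 1
[col 0] MWZ: children MW:{C,T}, Z:{C} ∩→ {C}; cost 0
[col 0] AJMWZ: children AJ:{C}, MWZ:{C} ∩→ {C}; cost 0
[col 1] AJ: children A:{G}, J:{G} ∩→ {G}; cost 0
[col 1] MW: children M:{A}, W:{A} ∩→ {A}; cost 0
[col 1] MWZ: children MW:{A}, Z:{C} ∪→ {A,C}; cost 1
[col 1] AJMWZ: children AJ:{G}, MWZ:{A,C} ∪→ {A,C,G}; cost 1
[col 2] AJ: children A:{A}, J:{T} ∪→ {A,T}; cost 1
[col 2] MW: children M:{G}, W:{A} ∪→ {A,G}; cost 1
[col 2] MWZ: children MW:{A,G}, Z:{G} ∩→ {G}; cost 0
[col 2] AJMWZ: children AJ:{A,T}, MWZ:{G} ∪→ {A,G,T}; cost 1
[col 3] AJ: children A:{C}, J:{A} ∪→ {A,C}; cost 1
[col 3] MW: children M:{C}, W:{G} ∪→ {C,G}; cost 1
[col 3] MWZ: children MW:{C,G}, Z:{G} ∩→ {G}; cost 0
[col 3] AJMWZ: children AJ:{A,C}, MWZ:{G} ∪→ {A,C,G}; cost 1
[col 4] AJ: children A:{T}, J:{C} ∪→ {C,T}; cost 1
[col 4] MW: children M:{G}, W:{G} ∩→ {G}; cost 0
[col 4] MWZ: children MW:{G}, Z:{G} ∩→ {G}; cost 0
[col 4] AJMWZ: children AJ:{C,T}, MWZ:{G} ∪→ {C,G,T}; cost 1
[col 5] AJ: children A:{G}, J:{A} ∪→ {A,G}; cost 1
[col 5] MW: children M:{C}, W:{C} ∩→ {C}; cost 0
[col 5] MWZ: children MW:{C}, Z:{T} ∪→ {C,T}; cost 1
[col 5] AJMWZ: children AJ:{A,G}, MWZ:{C,T} ∪→ {A,C,G,T}; cost 1
[col 6] AJ: children A:{C}, J:{G} ∪→ {C,G}; cost 1
[col 6] MW: children M:{A}, W:{C} ∪→ {A,C}; cost 1
[col 6] MWZ: children MW:{A,C}, Z:{T} ∪→ {A,C,T}; cost 1
[col 6] AJMWZ: children AJ:{C,G}, MWZ:{A,C,T} ∩→ {C}; cost 0
per-site changes: [1, 2, 3, 3, 2, 3, 3]; total = 17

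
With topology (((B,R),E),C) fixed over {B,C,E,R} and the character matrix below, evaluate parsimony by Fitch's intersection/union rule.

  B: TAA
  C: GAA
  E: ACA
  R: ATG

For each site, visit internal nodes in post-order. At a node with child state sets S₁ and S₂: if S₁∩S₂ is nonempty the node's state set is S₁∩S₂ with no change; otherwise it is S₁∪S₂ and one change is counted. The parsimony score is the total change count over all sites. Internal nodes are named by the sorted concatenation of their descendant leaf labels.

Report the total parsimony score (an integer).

5

site 0, node BR: B={T} ∪ R={A} → {A,T} (+1)
site 0, node BER: BR={A,T} ∩ E={A} → {A} (+0)
site 0, node BCER: BER={A} ∪ C={G} → {A,G} (+1)
site 1, node BR: B={A} ∪ R={T} → {A,T} (+1)
site 1, node BER: BR={A,T} ∪ E={C} → {A,C,T} (+1)
site 1, node BCER: BER={A,C,T} ∩ C={A} → {A} (+0)
site 2, node BR: B={A} ∪ R={G} → {A,G} (+1)
site 2, node BER: BR={A,G} ∩ E={A} → {A} (+0)
site 2, node BCER: BER={A} ∩ C={A} → {A} (+0)
per-site changes: [2, 2, 1]; total = 5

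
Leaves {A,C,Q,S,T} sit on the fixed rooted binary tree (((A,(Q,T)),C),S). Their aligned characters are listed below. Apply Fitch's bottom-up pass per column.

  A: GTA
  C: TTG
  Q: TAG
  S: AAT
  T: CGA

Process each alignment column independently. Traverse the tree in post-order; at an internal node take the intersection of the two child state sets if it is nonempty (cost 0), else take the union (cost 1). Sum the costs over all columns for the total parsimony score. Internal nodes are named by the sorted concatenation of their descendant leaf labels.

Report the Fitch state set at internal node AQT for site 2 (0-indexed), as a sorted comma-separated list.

site 0, node QT: Q={T} ∪ T={C} → {C,T} (+1)
site 0, node AQT: A={G} ∪ QT={C,T} → {C,G,T} (+1)
site 0, node ACQT: AQT={C,G,T} ∩ C={T} → {T} (+0)
site 0, node ACQST: ACQT={T} ∪ S={A} → {A,T} (+1)
site 1, node QT: Q={A} ∪ T={G} → {A,G} (+1)
site 1, node AQT: A={T} ∪ QT={A,G} → {A,G,T} (+1)
site 1, node ACQT: AQT={A,G,T} ∩ C={T} → {T} (+0)
site 1, node ACQST: ACQT={T} ∪ S={A} → {A,T} (+1)
site 2, node QT: Q={G} ∪ T={A} → {A,G} (+1)
site 2, node AQT: A={A} ∩ QT={A,G} → {A} (+0)
site 2, node ACQT: AQT={A} ∪ C={G} → {A,G} (+1)
site 2, node ACQST: ACQT={A,G} ∪ S={T} → {A,G,T} (+1)
per-site changes: [3, 3, 3]; total = 9

A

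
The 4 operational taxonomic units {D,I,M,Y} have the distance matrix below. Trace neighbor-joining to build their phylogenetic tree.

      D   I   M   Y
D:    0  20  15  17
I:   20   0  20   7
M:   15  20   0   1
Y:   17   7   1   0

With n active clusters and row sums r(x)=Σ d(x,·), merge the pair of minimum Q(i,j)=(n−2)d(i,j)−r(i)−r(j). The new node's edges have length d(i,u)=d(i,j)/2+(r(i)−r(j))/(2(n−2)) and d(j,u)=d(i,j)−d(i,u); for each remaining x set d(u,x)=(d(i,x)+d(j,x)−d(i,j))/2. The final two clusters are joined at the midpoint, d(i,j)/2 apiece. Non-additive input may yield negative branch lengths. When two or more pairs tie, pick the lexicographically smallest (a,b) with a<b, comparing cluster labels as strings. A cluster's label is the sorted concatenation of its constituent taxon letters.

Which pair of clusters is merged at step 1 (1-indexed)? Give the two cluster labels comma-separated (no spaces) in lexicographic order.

D,I

1. join D+I (d=20, Q=-59) ⇒ DI; edges |D|=45/4, |I|=35/4
  updated: d(DI,M)=15/2, d(DI,Y)=2
2. join DI+M (d=15/2, Q=-21/2) ⇒ DIM; edges |DI|=17/4, |M|=13/4
  updated: d(DIM,Y)=-9/4
3. join DIM+Y (d=-9/4) ⇒ DIMY; edges |DIM|=-9/8, |Y|=-9/8
final tree: (((D:45/4,I:35/4):17/4,M:13/4):-9/8,Y:-9/8)
total length: 101/4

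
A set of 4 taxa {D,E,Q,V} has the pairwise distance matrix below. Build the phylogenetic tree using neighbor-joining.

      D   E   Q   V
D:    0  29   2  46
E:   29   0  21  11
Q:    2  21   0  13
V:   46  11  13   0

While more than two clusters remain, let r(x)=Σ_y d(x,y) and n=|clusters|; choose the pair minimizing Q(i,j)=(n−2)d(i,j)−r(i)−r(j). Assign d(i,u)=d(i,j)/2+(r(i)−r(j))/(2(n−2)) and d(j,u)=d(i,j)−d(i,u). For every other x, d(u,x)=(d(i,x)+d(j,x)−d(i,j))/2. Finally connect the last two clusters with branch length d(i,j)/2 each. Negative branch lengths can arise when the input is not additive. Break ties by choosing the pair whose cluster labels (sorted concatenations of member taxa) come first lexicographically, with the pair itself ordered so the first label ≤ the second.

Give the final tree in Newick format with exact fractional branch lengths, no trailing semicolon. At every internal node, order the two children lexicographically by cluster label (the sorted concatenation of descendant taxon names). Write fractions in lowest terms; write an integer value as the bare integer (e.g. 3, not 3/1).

step 1: merge (D,Q) at d=2, Q=-109; branch lengths D→45/4, Q→-37/4; new cluster DQ
  updated: d(DQ,E)=24, d(DQ,V)=57/2
step 2: merge (DQ,E) at d=24, Q=-127/2; branch lengths DQ→83/4, E→13/4; new cluster DEQ
  updated: d(DEQ,V)=31/4
step 3: merge (DEQ,V) at d=31/4; branch lengths DEQ→31/8, V→31/8; new cluster DEQV
final tree: (((D:45/4,Q:-37/4):83/4,E:13/4):31/8,V:31/8)
total length: 135/4

(((D:45/4,Q:-37/4):83/4,E:13/4):31/8,V:31/8)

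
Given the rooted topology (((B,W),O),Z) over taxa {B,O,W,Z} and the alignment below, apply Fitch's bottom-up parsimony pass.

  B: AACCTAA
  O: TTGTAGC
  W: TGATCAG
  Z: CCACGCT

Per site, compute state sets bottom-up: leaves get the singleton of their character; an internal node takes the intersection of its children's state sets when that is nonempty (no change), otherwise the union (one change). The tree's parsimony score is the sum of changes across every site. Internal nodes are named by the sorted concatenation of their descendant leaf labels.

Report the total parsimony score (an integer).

site 0, node BW: B={A} ∪ W={T} → {A,T} (+1)
site 0, node BOW: BW={A,T} ∩ O={T} → {T} (+0)
site 0, node BOWZ: BOW={T} ∪ Z={C} → {C,T} (+1)
site 1, node BW: B={A} ∪ W={G} → {A,G} (+1)
site 1, node BOW: BW={A,G} ∪ O={T} → {A,G,T} (+1)
site 1, node BOWZ: BOW={A,G,T} ∪ Z={C} → {A,C,G,T} (+1)
site 2, node BW: B={C} ∪ W={A} → {A,C} (+1)
site 2, node BOW: BW={A,C} ∪ O={G} → {A,C,G} (+1)
site 2, node BOWZ: BOW={A,C,G} ∩ Z={A} → {A} (+0)
site 3, node BW: B={C} ∪ W={T} → {C,T} (+1)
site 3, node BOW: BW={C,T} ∩ O={T} → {T} (+0)
site 3, node BOWZ: BOW={T} ∪ Z={C} → {C,T} (+1)
site 4, node BW: B={T} ∪ W={C} → {C,T} (+1)
site 4, node BOW: BW={C,T} ∪ O={A} → {A,C,T} (+1)
site 4, node BOWZ: BOW={A,C,T} ∪ Z={G} → {A,C,G,T} (+1)
site 5, node BW: B={A} ∩ W={A} → {A} (+0)
site 5, node BOW: BW={A} ∪ O={G} → {A,G} (+1)
site 5, node BOWZ: BOW={A,G} ∪ Z={C} → {A,C,G} (+1)
site 6, node BW: B={A} ∪ W={G} → {A,G} (+1)
site 6, node BOW: BW={A,G} ∪ O={C} → {A,C,G} (+1)
site 6, node BOWZ: BOW={A,C,G} ∪ Z={T} → {A,C,G,T} (+1)
per-site changes: [2, 3, 2, 2, 3, 2, 3]; total = 17

17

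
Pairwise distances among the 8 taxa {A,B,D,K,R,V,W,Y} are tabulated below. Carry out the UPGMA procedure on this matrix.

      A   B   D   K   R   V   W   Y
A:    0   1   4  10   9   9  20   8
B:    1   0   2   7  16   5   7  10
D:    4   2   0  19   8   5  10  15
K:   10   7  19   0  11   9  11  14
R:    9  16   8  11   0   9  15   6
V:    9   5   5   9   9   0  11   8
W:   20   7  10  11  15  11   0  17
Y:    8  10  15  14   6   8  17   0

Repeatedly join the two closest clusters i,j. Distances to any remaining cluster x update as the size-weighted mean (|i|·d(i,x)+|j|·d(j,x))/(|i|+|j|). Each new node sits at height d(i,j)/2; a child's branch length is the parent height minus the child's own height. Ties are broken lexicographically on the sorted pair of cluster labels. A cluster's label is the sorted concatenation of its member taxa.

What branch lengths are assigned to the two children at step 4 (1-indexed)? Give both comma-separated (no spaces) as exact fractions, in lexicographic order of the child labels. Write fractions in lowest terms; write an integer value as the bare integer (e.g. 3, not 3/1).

5/3,19/6

step 1: merge (A,B) at d=1; branch lengths A→1/2, B→1/2; new cluster AB
  updated: d(AB,D)=3, d(AB,K)=17/2, d(AB,R)=25/2, d(AB,V)=7, d(AB,W)=27/2, d(AB,Y)=9
step 2: merge (AB,D) at d=3; branch lengths AB→1, D→3/2; new cluster ABD
  updated: d(ABD,K)=12, d(ABD,R)=11, d(ABD,V)=19/3, d(ABD,W)=37/3, d(ABD,Y)=11
step 3: merge (R,Y) at d=6; branch lengths R→3, Y→3; new cluster RY
  updated: d(ABD,RY)=11, d(K,RY)=25/2, d(RY,V)=17/2, d(RY,W)=16
step 4: merge (ABD,V) at d=19/3; branch lengths ABD→5/3, V→19/6; new cluster ABDV
  updated: d(ABDV,K)=45/4, d(ABDV,RY)=83/8, d(ABDV,W)=12
step 5: merge (ABDV,RY) at d=83/8; branch lengths ABDV→97/48, RY→35/16; new cluster ABDRVY
  updated: d(ABDRVY,K)=35/3, d(ABDRVY,W)=40/3
step 6: merge (K,W) at d=11; branch lengths K→11/2, W→11/2; new cluster KW
  updated: d(ABDRVY,KW)=25/2
step 7: merge (ABDRVY,KW) at d=25/2; branch lengths ABDRVY→17/16, KW→3/4; new cluster ABDKRVWY
final tree: (((((A:1/2,B:1/2):1,D:3/2):5/3,V:19/6):97/48,(R:3,Y:3):35/16):17/16,(K:11/2,W:11/2):3/4)
total length: 1505/48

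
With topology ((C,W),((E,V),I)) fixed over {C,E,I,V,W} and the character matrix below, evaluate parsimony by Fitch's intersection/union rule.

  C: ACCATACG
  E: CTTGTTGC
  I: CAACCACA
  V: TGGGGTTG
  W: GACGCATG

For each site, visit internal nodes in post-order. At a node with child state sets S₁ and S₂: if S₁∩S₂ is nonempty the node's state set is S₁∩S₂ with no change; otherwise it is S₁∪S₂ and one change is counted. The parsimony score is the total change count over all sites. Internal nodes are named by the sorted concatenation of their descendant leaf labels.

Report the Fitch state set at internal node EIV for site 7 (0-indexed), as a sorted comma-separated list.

site 0, node CW: C={A} ∪ W={G} → {A,G} (+1)
site 0, node EV: E={C} ∪ V={T} → {C,T} (+1)
site 0, node EIV: EV={C,T} ∩ I={C} → {C} (+0)
site 0, node CEIVW: CW={A,G} ∪ EIV={C} → {A,C,G} (+1)
site 1, node CW: C={C} ∪ W={A} → {A,C} (+1)
site 1, node EV: E={T} ∪ V={G} → {G,T} (+1)
site 1, node EIV: EV={G,T} ∪ I={A} → {A,G,T} (+1)
site 1, node CEIVW: CW={A,C} ∩ EIV={A,G,T} → {A} (+0)
site 2, node CW: C={C} ∩ W={C} → {C} (+0)
site 2, node EV: E={T} ∪ V={G} → {G,T} (+1)
site 2, node EIV: EV={G,T} ∪ I={A} → {A,G,T} (+1)
site 2, node CEIVW: CW={C} ∪ EIV={A,G,T} → {A,C,G,T} (+1)
site 3, node CW: C={A} ∪ W={G} → {A,G} (+1)
site 3, node EV: E={G} ∩ V={G} → {G} (+0)
site 3, node EIV: EV={G} ∪ I={C} → {C,G} (+1)
site 3, node CEIVW: CW={A,G} ∩ EIV={C,G} → {G} (+0)
site 4, node CW: C={T} ∪ W={C} → {C,T} (+1)
site 4, node EV: E={T} ∪ V={G} → {G,T} (+1)
site 4, node EIV: EV={G,T} ∪ I={C} → {C,G,T} (+1)
site 4, node CEIVW: CW={C,T} ∩ EIV={C,G,T} → {C,T} (+0)
site 5, node CW: C={A} ∩ W={A} → {A} (+0)
site 5, node EV: E={T} ∩ V={T} → {T} (+0)
site 5, node EIV: EV={T} ∪ I={A} → {A,T} (+1)
site 5, node CEIVW: CW={A} ∩ EIV={A,T} → {A} (+0)
site 6, node CW: C={C} ∪ W={T} → {C,T} (+1)
site 6, node EV: E={G} ∪ V={T} → {G,T} (+1)
site 6, node EIV: EV={G,T} ∪ I={C} → {C,G,T} (+1)
site 6, node CEIVW: CW={C,T} ∩ EIV={C,G,T} → {C,T} (+0)
site 7, node CW: C={G} ∩ W={G} → {G} (+0)
site 7, node EV: E={C} ∪ V={G} → {C,G} (+1)
site 7, node EIV: EV={C,G} ∪ I={A} → {A,C,G} (+1)
site 7, node CEIVW: CW={G} ∩ EIV={A,C,G} → {G} (+0)
per-site changes: [3, 3, 3, 2, 3, 1, 3, 2]; total = 20

A,C,G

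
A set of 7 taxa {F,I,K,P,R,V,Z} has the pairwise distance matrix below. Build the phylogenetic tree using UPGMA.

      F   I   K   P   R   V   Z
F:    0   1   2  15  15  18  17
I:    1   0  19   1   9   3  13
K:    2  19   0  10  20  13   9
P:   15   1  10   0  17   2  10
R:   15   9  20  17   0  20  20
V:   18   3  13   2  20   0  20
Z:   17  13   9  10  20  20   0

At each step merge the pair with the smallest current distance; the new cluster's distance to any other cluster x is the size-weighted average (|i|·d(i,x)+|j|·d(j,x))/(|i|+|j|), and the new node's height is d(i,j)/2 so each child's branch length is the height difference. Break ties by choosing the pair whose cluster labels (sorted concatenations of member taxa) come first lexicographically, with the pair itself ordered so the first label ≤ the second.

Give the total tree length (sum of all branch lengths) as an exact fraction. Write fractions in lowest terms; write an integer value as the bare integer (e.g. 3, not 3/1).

iteration 1: select F,I (d=1); attach at lengths (1/2, 1/2); label the merged cluster FI
  updated: d(FI,K)=21/2, d(FI,P)=8, d(FI,R)=12, d(FI,V)=21/2, d(FI,Z)=15
iteration 2: select P,V (d=2); attach at lengths (1, 1); label the merged cluster PV
  updated: d(FI,PV)=37/4, d(K,PV)=23/2, d(PV,R)=37/2, d(PV,Z)=15
iteration 3: select K,Z (d=9); attach at lengths (9/2, 9/2); label the merged cluster KZ
  updated: d(FI,KZ)=51/4, d(KZ,PV)=53/4, d(KZ,R)=20
iteration 4: select FI,PV (d=37/4); attach at lengths (33/8, 29/8); label the merged cluster FIPV
  updated: d(FIPV,KZ)=13, d(FIPV,R)=61/4
iteration 5: select FIPV,KZ (d=13); attach at lengths (15/8, 2); label the merged cluster FIKPVZ
  updated: d(FIKPVZ,R)=101/6
iteration 6: select FIKPVZ,R (d=101/6); attach at lengths (23/12, 101/12); label the merged cluster FIKPRVZ
final tree: ((((F:1/2,I:1/2):33/8,(P:1,V:1):29/8):15/8,(K:9/2,Z:9/2):2):23/12,R:101/12)
total length: 815/24

815/24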